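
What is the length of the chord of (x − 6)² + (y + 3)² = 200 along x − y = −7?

12√2

Substitute y = x + 7:
2x² + 8x − 64 = 0  ⟹  x² + 4x − 32 = 0
x = 4 or x = −8, giving (4, 11) and (−8, −1).
|(4, 11) − (−8, −1)| = √((12)² + (12)²) = 12√2.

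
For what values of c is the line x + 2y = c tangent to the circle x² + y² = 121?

c = ±11√5

Tangency holds when the distance from the centre (0, 0) to the line equals the radius 11:
|1·0 + 2·0 − c| / √5 = 11
|c| = 11√5.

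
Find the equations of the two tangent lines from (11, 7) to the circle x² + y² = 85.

2x + 9y = 85 and 9x − 2y = 85

Let a tangent through (11, 7) have slope m. Its distance from (0, 0) must equal √85:
[m·(−11) − (−7)]² = 85(m² + 1)
18m² − 77m − 18 = 0, so m = −2/9 or m = 9/2.
Through (11, 7) these give 2x + 9y = 85 and 9x − 2y = 85.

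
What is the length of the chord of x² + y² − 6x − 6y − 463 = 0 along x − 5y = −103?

5√26

Centre (3, 3), r² = 481. Perpendicular distance d from centre to line = |91| / √26 = 91/√26.
Chord = 2√(r² − d²) = 2·√(325/2) = 5√26.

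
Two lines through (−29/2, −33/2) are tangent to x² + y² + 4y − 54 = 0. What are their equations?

Let a tangent through (−29/2, −33/2) have slope m. Its distance from (0, −2) must equal √58:
[m·(29/2) − (29/2)]² = 58(m² + 1)
21m² − 58m + 21 = 0, so m = 3/7 or m = 7/3.
Through (−29/2, −33/2) these give 3x − 7y = 72 and 7x − 3y = −52.

3x − 7y = 72 and 7x − 3y = −52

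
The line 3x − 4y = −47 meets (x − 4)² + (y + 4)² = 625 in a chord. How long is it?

The distance from (4, −4) to the line is 75/√25, and r² = 625.
Half the chord is √(r² − d²) = √(400), so the full chord is 40.

40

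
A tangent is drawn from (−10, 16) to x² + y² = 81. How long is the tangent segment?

With centre O = (0, 0), |OP|² = 356 and r² = 81.
Power of the point: PT² = |PO|² − r² = 275, so PT = 5√11.

5√11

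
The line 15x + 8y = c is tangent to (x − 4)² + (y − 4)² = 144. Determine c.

c = −112 or c = 296

Tangency holds when the distance from the centre (4, 4) to the line equals the radius 12:
|15·4 + 8·4 − c| / √289 = 12
|c − (92)| = 12·17, so c = 296 or c = −112.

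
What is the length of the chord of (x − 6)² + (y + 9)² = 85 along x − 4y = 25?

4√17

Express y = (−25 + x)/4 and substitute into the circle:
17x² − 170x − 663 = 0  ⟹  x² − 10x − 39 = 0
x = 13 or x = −3, giving (13, −3) and (−3, −7).
|(13, −3) − (−3, −7)| = √((16)² + (4)²) = 4√17.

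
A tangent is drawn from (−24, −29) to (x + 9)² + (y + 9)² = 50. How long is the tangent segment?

Centre (−9, −9), r² = 50. |PO|² = (−15)² + (−20)² = 625.
Power of the point: PT² = |PO|² − r² = 575, so PT = 5√23.

5√23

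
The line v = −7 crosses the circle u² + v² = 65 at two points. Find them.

(−4, −7) and (4, −7)

From the line, v = −7. Substituting:
u² − 16 = 0
u = 4 or u = −4, giving (4, −7) and (−4, −7).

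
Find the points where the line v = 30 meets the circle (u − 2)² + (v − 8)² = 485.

(1, 30) and (3, 30)

From the line, v = 30. Substituting:
u² − 4u + 3 = 0
u = 3 or u = 1, giving (3, 30) and (1, 30).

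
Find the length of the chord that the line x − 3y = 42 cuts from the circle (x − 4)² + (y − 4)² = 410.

8√10

Centre (4, 4), r² = 410. Perpendicular distance d from centre to line = |−50| / √10 = 50/√10.
Chord = 2√(r² − d²) = 2·√(160) = 8√10.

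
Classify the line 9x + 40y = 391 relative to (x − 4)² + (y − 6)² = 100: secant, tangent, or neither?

Substituting the line into the circle gives 1681x² − 15518x − 111599 = 0.
Δ = 240808324 − (−750391676) = 991200000.
Two real roots: the line is a secant.

secant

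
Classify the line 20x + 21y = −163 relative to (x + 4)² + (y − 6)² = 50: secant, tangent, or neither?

Centre (−4, 6), r² = 50. Distance² from centre to line = (209)²/841 = 43681/841.
Since d² > r², the line lies outside the circle.

neither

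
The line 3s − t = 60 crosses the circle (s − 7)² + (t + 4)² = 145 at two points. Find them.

From the line, t = 3s − 60. Substituting:
10s² − 350s + 3040 = 0  ⟹  s² − 35s + 304 = 0
s = 19 or s = 16, giving (19, −3) and (16, −12).

(16, −12) and (19, −3)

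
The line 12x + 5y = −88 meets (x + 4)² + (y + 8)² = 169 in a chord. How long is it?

Substitute y = (−88 − 12x)/5:
169x² + 1352x − 1521 = 0  ⟹  x² + 8x − 9 = 0
x = 1 or x = −9, giving (1, −20) and (−9, 4).
Chord length = distance between (1, −20) and (−9, 4) = √676 = 26.

26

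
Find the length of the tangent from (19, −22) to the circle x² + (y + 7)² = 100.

9√6

Centre (0, −7), r² = 100. |PO|² = (19)² + (−15)² = 586.
By the tangent–radius right angle, tangent length = √(|PO|² − r²) = √486 = 9√6.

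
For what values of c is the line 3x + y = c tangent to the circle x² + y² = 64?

c = ±8√10

For a tangent, require d(centre, line) = r = 8.
|3·0 + 1·0 − c| / √10 = 8
|c| = 8√10.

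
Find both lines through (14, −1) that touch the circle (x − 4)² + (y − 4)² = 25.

Write the tangent as mx − y + (−1 − m·(14)) = 0 and set its distance from the centre to 5:
[m·(−10) − (5)]² = 25(m² + 1)
3m² + 4m = 0, so m = 0 or m = −4/3.
Through (14, −1) these give y = −1 and 4x + 3y = 53.

y = −1 and 4x + 3y = 53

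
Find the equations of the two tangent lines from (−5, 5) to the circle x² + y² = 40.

A line y − (5) = m(x − (−5)) is tangent when its distance from (0, 0) is 2√10:
[m·(5) − (−5)]² = 40(m² + 1)
3m² − 10m + 3 = 0, so m = 1/3 or m = 3.
With m = 1/3: x − 3y = −20. With m = 3: 3x − y = −20.

x − 3y = −20 and 3x − y = −20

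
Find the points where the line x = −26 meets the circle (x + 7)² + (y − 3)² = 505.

The line gives x = −26. Substituting into the circle:
y² − 6y − 135 = 0
y = 15 or y = −9, giving (−26, 15) and (−26, −9).

(−26, −9) and (−26, 15)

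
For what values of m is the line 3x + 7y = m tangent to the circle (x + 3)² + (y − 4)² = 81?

Tangency holds when the distance from the centre (−3, 4) to the line equals the radius 9:
|3·(−3) + 7·4 − m| / √58 = 9
|m − (19)| = 9√58.

m = 19 ± 9√58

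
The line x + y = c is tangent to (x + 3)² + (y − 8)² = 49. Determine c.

The line touches the circle iff its distance from (−3, 8) is 7:
|1·(−3) + 1·8 − c| / √2 = 7
|c − (5)| = 7√2.

c = 5 ± 7√2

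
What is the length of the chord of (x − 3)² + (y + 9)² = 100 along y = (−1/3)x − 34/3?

6√10

The distance from (3, −9) to the line is 10/√10, and r² = 100.
Chord = 2√(r² − d²) = 2·√(90) = 6√10.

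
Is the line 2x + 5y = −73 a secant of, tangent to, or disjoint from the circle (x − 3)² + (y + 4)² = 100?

d² = (2·3 + 5·(−4) − (−73))²/29 = 3481/29; r² = 100.
Since d² > r², the line lies outside the circle.

disjoint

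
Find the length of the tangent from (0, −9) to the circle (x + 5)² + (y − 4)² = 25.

13

With centre O = (−5, 4), |OP|² = 194 and r² = 25.
Power of the point: PT² = |PO|² − r² = 169, so PT = 13.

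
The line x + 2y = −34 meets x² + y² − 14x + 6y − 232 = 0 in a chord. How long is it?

From the line, y = (−34 − x)/2. Substituting:
5x² − 180 = 0  ⟹  x² − 36 = 0
x = 6 or x = −6, giving (6, −20) and (−6, −14).
|(6, −20) − (−6, −14)| = √((12)² + (−6)²) = 6√5.

6√5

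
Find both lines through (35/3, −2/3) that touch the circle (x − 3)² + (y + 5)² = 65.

A line y − (−2/3) = m(x − (35/3)) is tangent when its distance from (3, −5) is √65:
[m·(−26/3) − (−13/3)]² = 65(m² + 1)
7m² − 52m − 32 = 0, so m = 8 or m = −4/7.
Through (35/3, −2/3) these give 8x − y = 94 and 4x + 7y = 42.

8x − y = 94 and 4x + 7y = 42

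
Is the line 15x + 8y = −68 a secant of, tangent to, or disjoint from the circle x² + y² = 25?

secant

Substituting the line into the circle gives 289x² + 2040x + 3024 = 0.
Discriminant = (2040)² − 4·289·(3024) = 665856 > 0.
Two real roots: the line is a secant.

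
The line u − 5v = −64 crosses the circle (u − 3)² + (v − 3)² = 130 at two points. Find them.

Express v = (64 + u)/5 and substitute into the circle:
26u² − 52u − 624 = 0  ⟹  u² − 2u − 24 = 0
u = 6 or u = −4, giving (6, 14) and (−4, 12).

(−4, 12) and (6, 14)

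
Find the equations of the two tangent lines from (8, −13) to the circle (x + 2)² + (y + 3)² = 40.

A line y − (−13) = m(x − (8)) is tangent when its distance from (−2, −3) is 2√10:
(−10m − (10))² = 40(m² + 1)
3m² + 10m + 3 = 0, so m = −3 or m = −1/3.
With m = −3: 3x + y = 11. With m = −1/3: x + 3y = −31.

3x + y = 11 and x + 3y = −31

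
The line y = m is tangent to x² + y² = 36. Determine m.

The line touches the circle iff its distance from (0, 0) is 6:
|0·0 + 1·0 − m| / √1 = 6
|m| = 6, so m = 6 or m = −6.

m = −6 or m = 6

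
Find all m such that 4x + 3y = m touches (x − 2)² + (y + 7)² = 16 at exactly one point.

For a tangent, require d(centre, line) = r = 4.
|4·2 + 3·(−7) − m| / √25 = 4
|m − (−13)| = 4·5, so m = 7 or m = −33.

m = −33 or m = 7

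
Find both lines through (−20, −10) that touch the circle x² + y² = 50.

x − 7y = 50 and x − y = −10

Let a tangent through (−20, −10) have slope m. Its distance from (0, 0) must equal 5√2:
(20m − (10))² = 50(m² + 1)
7m² − 8m + 1 = 0, so m = 1/7 or m = 1.
Through (−20, −10) these give x − 7y = 50 and x − y = −10.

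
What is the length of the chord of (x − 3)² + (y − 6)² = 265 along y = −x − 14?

The distance from (3, 6) to the line is 23/√2, and r² = 265.
Chord = 2√(r² − d²) = 2·√(1/2) = √2.

√2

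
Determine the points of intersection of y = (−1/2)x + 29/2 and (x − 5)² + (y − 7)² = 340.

Express y = (29 − x)/2 and substitute into the circle:
5x² − 70x − 1035 = 0  ⟹  x² − 14x − 207 = 0
x = 23 or x = −9, giving (23, 3) and (−9, 19).

(−9, 19) and (23, 3)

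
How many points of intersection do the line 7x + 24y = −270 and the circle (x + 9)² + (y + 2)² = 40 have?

0

Substituting the line into the circle gives 625x² + 13476x + 72900 = 0.
Δ = 181602576 − 182250000 = −647424.
No real roots: the line does not meet the circle.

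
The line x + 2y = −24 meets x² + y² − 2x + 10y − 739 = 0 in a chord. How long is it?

24√5

Express y = (−24 − x)/2 and substitute into the circle:
5x² + 20x − 2860 = 0  ⟹  x² + 4x − 572 = 0
x = 22 or x = −26, giving (22, −23) and (−26, 1).
Chord length = distance between (22, −23) and (−26, 1) = √2880 = 24√5.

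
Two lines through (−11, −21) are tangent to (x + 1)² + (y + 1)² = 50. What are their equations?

x − y = 10 and 7x − y = −56

Write the tangent as mx − y + (−21 − m·(−11)) = 0 and set its distance from the centre to 5√2:
(10m − (20))² = 50(m² + 1)
m² − 8m + 7 = 0, so m = 1 or m = 7.
With m = 1: x − y = 10. With m = 7: 7x − y = −56.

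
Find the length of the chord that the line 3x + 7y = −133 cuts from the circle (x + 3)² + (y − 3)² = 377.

Centre (−3, 3), r² = 377. Perpendicular distance d from centre to line = |145| / √58 = 145/√58.
Half the chord is √(r² − d²) = √(29/2), so the full chord is √58.

√58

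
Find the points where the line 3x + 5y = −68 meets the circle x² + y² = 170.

(−11, −7) and (−1, −13)

From the line, y = (−68 − 3x)/5. Substituting:
34x² + 408x + 374 = 0  ⟹  x² + 12x + 11 = 0
x = −1 or x = −11, giving (−1, −13) and (−11, −7).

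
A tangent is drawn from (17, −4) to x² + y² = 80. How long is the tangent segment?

15

With centre O = (0, 0), |OP|² = 305 and r² = 80.
By the tangent–radius right angle, tangent length = √(|PO|² − r²) = √225 = 15.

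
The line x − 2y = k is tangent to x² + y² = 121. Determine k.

k = ±11√5

Tangency holds when the distance from the centre (0, 0) to the line equals the radius 11:
|1·0 − 2·0 − k| / √5 = 11
|k| = 11√5.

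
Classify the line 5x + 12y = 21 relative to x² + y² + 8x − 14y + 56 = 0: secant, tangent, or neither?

neither

d² = (5·(−4) + 12·7 − (21))²/169 = 1849/169; r² = 9.
Since d² > r², the line lies outside the circle.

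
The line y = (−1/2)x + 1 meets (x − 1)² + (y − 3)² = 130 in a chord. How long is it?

Centre (1, 3), r² = 130. Perpendicular distance d from centre to line = |5| / √5 = 5/√5.
Half the chord is √(r² − d²) = √(125), so the full chord is 10√5.

10√5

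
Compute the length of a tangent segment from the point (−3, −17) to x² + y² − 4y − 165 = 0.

√201

The centre is (0, 2) and r = 13. The square of the distance from P to the centre is 9 + 361 = 370.
By the tangent–radius right angle, tangent length = √(|PO|² − r²) = √201.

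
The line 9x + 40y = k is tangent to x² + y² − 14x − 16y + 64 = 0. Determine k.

k = 96 or k = 670

The line touches the circle iff its distance from (7, 8) is 7:
|9·7 + 40·8 − k| / √1681 = 7
|k − (383)| = 7·41, so k = 670 or k = 96.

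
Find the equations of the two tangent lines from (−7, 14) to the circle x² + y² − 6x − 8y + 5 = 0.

A line y − (14) = m(x − (−7)) is tangent when its distance from (3, 4) is 2√5:
[m·(10) − (−10)]² = 20(m² + 1)
2m² + 5m + 2 = 0, so m = −2 or m = −1/2.
With m = −2: 2x + y = 0. With m = −1/2: x + 2y = 21.

2x + y = 0 and x + 2y = 21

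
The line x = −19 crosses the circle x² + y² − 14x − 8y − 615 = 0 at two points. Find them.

The line gives x = −19. Substituting into the circle:
y² − 8y + 12 = 0
y = 6 or y = 2, giving (−19, 6) and (−19, 2).

(−19, 2) and (−19, 6)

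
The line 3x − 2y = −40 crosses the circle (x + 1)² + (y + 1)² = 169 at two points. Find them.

(−14, −1) and (−6, 11)

From the line, y = (40 + 3x)/2. Substituting:
13x² + 260x + 1092 = 0  ⟹  x² + 20x + 84 = 0
x = −6 or x = −14, giving (−6, 11) and (−14, −1).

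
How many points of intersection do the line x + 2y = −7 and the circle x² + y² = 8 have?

0

d² = (1·0 + 2·0 − (−7))²/5 = 49/5; r² = 8.
Since d² > r², the line lies outside the circle.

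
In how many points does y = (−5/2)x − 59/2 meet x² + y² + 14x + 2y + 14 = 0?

Substituting the line into the circle gives 29x² + 626x + 3301 = 0.
Δ = 391876 − 382916 = 8960.
Two real roots: the line is a secant.

2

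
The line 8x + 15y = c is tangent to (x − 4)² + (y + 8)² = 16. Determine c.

c = −156 or c = −20

For a tangent, require d(centre, line) = r = 4.
|8·4 + 15·(−8) − c| / √289 = 4
|c − (−88)| = 4·17, so c = −20 or c = −156.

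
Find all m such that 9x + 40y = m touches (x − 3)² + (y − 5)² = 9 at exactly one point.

m = 104 or m = 350

For a tangent, require d(centre, line) = r = 3.
|9·3 + 40·5 − m| / √1681 = 3
|m − (227)| = 3·41, so m = 350 or m = 104.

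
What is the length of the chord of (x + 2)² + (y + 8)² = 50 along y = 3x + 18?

From the line, y = 3x + 18. Substituting:
10x² + 160x + 630 = 0  ⟹  x² + 16x + 63 = 0
x = −7 or x = −9, giving (−7, −3) and (−9, −9).
Chord length = distance between (−7, −3) and (−9, −9) = √40 = 2√10.

2√10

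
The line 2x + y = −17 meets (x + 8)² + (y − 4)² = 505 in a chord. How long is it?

The distance from (−8, 4) to the line is 5/√5, and r² = 505.
Half the chord is √(r² − d²) = √(500), so the full chord is 20√5.

20√5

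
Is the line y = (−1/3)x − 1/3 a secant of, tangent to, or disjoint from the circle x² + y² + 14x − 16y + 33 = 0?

d² = (1·(−7) + 3·8 − (−1))²/10 = 162/5; r² = 80.
Since d² < r², the line cuts the circle twice.

secant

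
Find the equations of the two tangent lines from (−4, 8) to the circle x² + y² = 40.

Let a tangent through (−4, 8) have slope m. Its distance from (0, 0) must equal 2√10:
(4m − (−8))² = 40(m² + 1)
3m² − 8m − 3 = 0, so m = −1/3 or m = 3.
With m = −1/3: x + 3y = 20. With m = 3: 3x − y = −20.

x + 3y = 20 and 3x − y = −20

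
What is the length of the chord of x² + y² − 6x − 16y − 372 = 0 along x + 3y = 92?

Substitute y = (92 − x)/3:
10x² − 190x + 700 = 0  ⟹  x² − 19x + 70 = 0
x = 14 or x = 5, giving (14, 26) and (5, 29).
Chord length = distance between (14, 26) and (5, 29) = √90 = 3√10.

3√10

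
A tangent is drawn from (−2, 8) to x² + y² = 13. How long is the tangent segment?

With centre O = (0, 0), |OP|² = 68 and r² = 13.
The tangent meets the radius at right angles, so tangent² = |PO|² − r² = 68 − 13 = 55.

√55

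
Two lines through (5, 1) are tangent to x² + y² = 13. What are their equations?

Write the tangent as mx − y + (1 − m·(5)) = 0 and set its distance from the centre to √13:
(−5m − (−1))² = 13(m² + 1)
6m² − 5m − 6 = 0, so m = 3/2 or m = −2/3.
With m = 3/2: 3x − 2y = 13. With m = −2/3: 2x + 3y = 13.

3x − 2y = 13 and 2x + 3y = 13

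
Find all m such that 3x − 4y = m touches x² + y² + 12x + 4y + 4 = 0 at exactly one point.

m = −40 or m = 20

For a tangent, require d(centre, line) = r = 6.
|3·(−6) − 4·(−2) − m| / √25 = 6
|m − (−10)| = 6·5, so m = 20 or m = −40.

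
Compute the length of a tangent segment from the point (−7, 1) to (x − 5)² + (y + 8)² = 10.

The centre is (5, −8) and r = √10. The square of the distance from P to the centre is 144 + 81 = 225.
Power of the point: PT² = |PO|² − r² = 215, so PT = √215.

√215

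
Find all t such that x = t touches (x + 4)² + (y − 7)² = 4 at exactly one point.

t = −6 or t = −2

For a tangent, require d(centre, line) = r = 2.
|1·(−4) + 0·7 − t| / √1 = 2
|t − (−4)| = 2, so t = −2 or t = −6.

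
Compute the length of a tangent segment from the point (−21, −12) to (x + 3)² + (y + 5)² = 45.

2√82

The centre is (−3, −5) and r = 3√5. The square of the distance from P to the centre is 324 + 49 = 373.
By the tangent–radius right angle, tangent length = √(|PO|² − r²) = √328 = 2√82.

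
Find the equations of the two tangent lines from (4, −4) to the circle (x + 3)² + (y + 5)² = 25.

Write the tangent as mx − y + (−4 − m·(4)) = 0 and set its distance from the centre to 5:
(−7m − (−1))² = 25(m² + 1)
12m² − 7m − 12 = 0, so m = 4/3 or m = −3/4.
With m = 4/3: 4x − 3y = 28. With m = −3/4: 3x + 4y = −4.

4x − 3y = 28 and 3x + 4y = −4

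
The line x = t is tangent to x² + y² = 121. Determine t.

The line touches the circle iff its distance from (0, 0) is 11:
|1·0 + 0·0 − t| / √1 = 11
|t| = 11, so t = 11 or t = −11.

t = −11 or t = 11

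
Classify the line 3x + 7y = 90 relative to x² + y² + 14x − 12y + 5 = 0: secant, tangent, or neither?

Centre (−7, 6), r² = 80. Distance² from centre to line = (−69)²/58 = 4761/58.
Since d² > r², the line lies outside the circle.

neither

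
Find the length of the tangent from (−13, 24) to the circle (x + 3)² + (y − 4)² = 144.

Centre (−3, 4), r² = 144. |PO|² = (−10)² + (20)² = 500.
The tangent meets the radius at right angles, so tangent² = |PO|² − r² = 500 − 144 = 356.

2√89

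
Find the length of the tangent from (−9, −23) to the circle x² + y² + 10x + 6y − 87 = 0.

Centre (−5, −3), r² = 121. |PO|² = (−4)² + (−20)² = 416.
The tangent meets the radius at right angles, so tangent² = |PO|² − r² = 416 − 121 = 295.

√295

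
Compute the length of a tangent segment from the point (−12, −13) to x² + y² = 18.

The centre is (0, 0) and r = 3√2. The square of the distance from P to the centre is 144 + 169 = 313.
By the tangent–radius right angle, tangent length = √(|PO|² − r²) = √295.

√295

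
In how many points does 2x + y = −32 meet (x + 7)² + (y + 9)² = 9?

0

Substituting the line into the circle gives 5x² + 106x + 569 = 0.
Δ = 11236 − 11380 = −144.
No real roots: the line does not meet the circle.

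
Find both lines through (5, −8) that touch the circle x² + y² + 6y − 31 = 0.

Let a tangent through (5, −8) have slope m. Its distance from (0, −3) must equal 2√10:
(−5m − (5))² = 40(m² + 1)
3m² − 10m + 3 = 0, so m = 1/3 or m = 3.
Through (5, −8) these give x − 3y = 29 and 3x − y = 23.

x − 3y = 29 and 3x − y = 23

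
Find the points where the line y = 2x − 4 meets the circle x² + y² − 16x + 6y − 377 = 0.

Express y = 2x − 4 and substitute into the circle:
5x² − 20x − 385 = 0  ⟹  x² − 4x − 77 = 0
x = 11 or x = −7, giving (11, 18) and (−7, −18).

(−7, −18) and (11, 18)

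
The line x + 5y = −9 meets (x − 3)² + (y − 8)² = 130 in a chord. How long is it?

2√26

Centre (3, 8), r² = 130. Perpendicular distance d from centre to line = |52| / √26 = 52/√26.
Half the chord is √(r² − d²) = √(26), so the full chord is 2√26.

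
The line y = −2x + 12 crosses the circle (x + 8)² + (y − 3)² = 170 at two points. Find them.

(−1, 14) and (5, 2)

Express y = −2x + 12 and substitute into the circle:
5x² − 20x − 25 = 0  ⟹  x² − 4x − 5 = 0
x = 5 or x = −1, giving (5, 2) and (−1, 14).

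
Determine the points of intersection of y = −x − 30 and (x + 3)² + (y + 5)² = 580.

Substitute y = −x − 30:
2x² + 56x + 54 = 0  ⟹  x² + 28x + 27 = 0
x = −1 or x = −27, giving (−1, −29) and (−27, −3).

(−27, −3) and (−1, −29)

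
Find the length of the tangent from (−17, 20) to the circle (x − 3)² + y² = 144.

4√41

Centre (3, 0), r² = 144. |PO|² = (−20)² + (20)² = 800.
By the tangent–radius right angle, tangent length = √(|PO|² − r²) = √656 = 4√41.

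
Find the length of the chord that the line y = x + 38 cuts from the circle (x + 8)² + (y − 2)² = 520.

Centre (−8, 2), r² = 520. Perpendicular distance d from centre to line = |28| / √2 = 28/√2.
Half the chord is √(r² − d²) = √(128), so the full chord is 16√2.

16√2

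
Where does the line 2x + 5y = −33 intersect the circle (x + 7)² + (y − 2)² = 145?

(−19, 1) and (1, −7)

Express y = (−33 − 2x)/5 and substitute into the circle:
29x² + 522x − 551 = 0  ⟹  x² + 18x − 19 = 0
x = 1 or x = −19, giving (1, −7) and (−19, 1).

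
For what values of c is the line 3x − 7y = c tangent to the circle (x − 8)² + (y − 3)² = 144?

The line touches the circle iff its distance from (8, 3) is 12:
|3·8 − 7·3 − c| / √58 = 12
|c − (3)| = 12√58.

c = 3 ± 12√58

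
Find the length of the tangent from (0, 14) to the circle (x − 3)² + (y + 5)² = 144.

√226

With centre O = (3, −5), |OP|² = 370 and r² = 144.
By the tangent–radius right angle, tangent length = √(|PO|² − r²) = √226.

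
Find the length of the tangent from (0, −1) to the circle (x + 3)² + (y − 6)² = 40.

3√2

The centre is (−3, 6) and r = 2√10. The square of the distance from P to the centre is 9 + 49 = 58.
By the tangent–radius right angle, tangent length = √(|PO|² − r²) = √18 = 3√2.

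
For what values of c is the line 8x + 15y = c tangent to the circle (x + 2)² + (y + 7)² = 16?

c = −189 or c = −53

For a tangent, require d(centre, line) = r = 4.
|8·(−2) + 15·(−7) − c| / √289 = 4
|c − (−121)| = 4·17, so c = −53 or c = −189.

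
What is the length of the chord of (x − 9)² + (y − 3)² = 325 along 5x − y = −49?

√26

The distance from (9, 3) to the line is 91/√26, and r² = 325.
Chord = 2√(r² − d²) = 2·√(13/2) = √26.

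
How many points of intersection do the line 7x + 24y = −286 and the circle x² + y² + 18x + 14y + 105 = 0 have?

2

d² = (7·(−9) + 24·(−7) − (−286))²/625 = 121/25; r² = 25.
Since d² < r², the line cuts the circle twice.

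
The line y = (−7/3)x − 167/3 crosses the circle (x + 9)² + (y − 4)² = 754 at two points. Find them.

Substitute y = (−167 − 7x)/3:
58x² + 2668x + 25984 = 0  ⟹  x² + 46x + 448 = 0
x = −14 or x = −32, giving (−14, −23) and (−32, 19).

(−32, 19) and (−14, −23)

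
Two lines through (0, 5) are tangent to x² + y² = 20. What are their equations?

Let a tangent through (0, 5) have slope m. Its distance from (0, 0) must equal 2√5:
[m·(0) − (−5)]² = 20(m² + 1)
4m² − 1 = 0, so m = −1/2 or m = 1/2.
Through (0, 5) these give x + 2y = 10 and x − 2y = −10.

x + 2y = 10 and x − 2y = −10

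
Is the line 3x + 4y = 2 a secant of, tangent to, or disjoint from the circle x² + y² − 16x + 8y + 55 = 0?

secant

d² = (3·8 + 4·(−4) − (2))²/25 = 36/25; r² = 25.
Since d² < r², the line cuts the circle twice.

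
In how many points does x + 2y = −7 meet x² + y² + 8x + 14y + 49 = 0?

Centre (−4, −7), r² = 16. Distance² from centre to line = (−11)²/5 = 121/5.
Since d² > r², the line lies outside the circle.

0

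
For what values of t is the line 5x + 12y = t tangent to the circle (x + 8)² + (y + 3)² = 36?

Tangency holds when the distance from the centre (−8, −3) to the line equals the radius 6:
|5·(−8) + 12·(−3) − t| / √169 = 6
|t − (−76)| = 6·13, so t = 2 or t = −154.

t = −154 or t = 2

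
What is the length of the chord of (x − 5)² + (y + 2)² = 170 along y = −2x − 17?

6√5

Centre (5, −2), r² = 170. Perpendicular distance d from centre to line = |25| / √5 = 25/√5.
Half the chord is √(r² − d²) = √(45), so the full chord is 6√5.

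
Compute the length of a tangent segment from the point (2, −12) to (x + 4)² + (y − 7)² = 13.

8√6

Centre (−4, 7), r² = 13. |PO|² = (6)² + (−19)² = 397.
Power of the point: PT² = |PO|² − r² = 384, so PT = 8√6.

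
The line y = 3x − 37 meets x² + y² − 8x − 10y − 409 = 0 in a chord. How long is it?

From the line, y = 3x − 37. Substituting:
10x² − 260x + 1330 = 0  ⟹  x² − 26x + 133 = 0
x = 19 or x = 7, giving (19, 20) and (7, −16).
|(19, 20) − (7, −16)| = √((12)² + (36)²) = 12√10.

12√10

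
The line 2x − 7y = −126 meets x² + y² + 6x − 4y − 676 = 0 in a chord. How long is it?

6√53

Centre (−3, 2), r² = 689. Perpendicular distance d from centre to line = |106| / √53 = 106/√53.
Half the chord is √(r² − d²) = √(477), so the full chord is 6√53.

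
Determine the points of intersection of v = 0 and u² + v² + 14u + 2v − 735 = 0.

(−35, 0) and (21, 0)

From the line, v = 0. Substituting:
u² + 14u − 735 = 0
u = 21 or u = −35, giving (21, 0) and (−35, 0).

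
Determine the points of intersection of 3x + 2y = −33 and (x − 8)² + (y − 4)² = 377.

From the line, y = (−33 − 3x)/2. Substituting:
13x² + 182x + 429 = 0  ⟹  x² + 14x + 33 = 0
x = −3 or x = −11, giving (−3, −12) and (−11, 0).

(−11, 0) and (−3, −12)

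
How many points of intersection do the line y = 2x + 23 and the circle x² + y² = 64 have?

d² = (2·0 − 1·0 − (−23))²/5 = 529/5; r² = 64.
Since d² > r², the line lies outside the circle.

0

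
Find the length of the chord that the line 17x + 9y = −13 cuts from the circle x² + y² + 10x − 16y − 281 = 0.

Substitute y = (−13 − 17x)/9:
370x² + 3700x − 20720 = 0  ⟹  x² + 10x − 56 = 0
x = 4 or x = −14, giving (4, −9) and (−14, 25).
Chord length = distance between (4, −9) and (−14, 25) = √1480 = 2√370.

2√370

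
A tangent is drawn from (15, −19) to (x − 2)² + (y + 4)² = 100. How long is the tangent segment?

Centre (2, −4), r² = 100. |PO|² = (13)² + (−15)² = 394.
By the tangent–radius right angle, tangent length = √(|PO|² − r²) = √294 = 7√6.

7√6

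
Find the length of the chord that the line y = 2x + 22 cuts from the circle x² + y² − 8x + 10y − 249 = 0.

6√5

Express y = 2x + 22 and substitute into the circle:
5x² + 100x + 455 = 0  ⟹  x² + 20x + 91 = 0
x = −7 or x = −13, giving (−7, 8) and (−13, −4).
Chord length = distance between (−7, 8) and (−13, −4) = √180 = 6√5.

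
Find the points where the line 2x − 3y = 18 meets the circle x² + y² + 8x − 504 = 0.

From the line, y = (−18 + 2x)/3. Substituting:
13x² − 4212 = 0  ⟹  x² − 324 = 0
x = 18 or x = −18, giving (18, 6) and (−18, −18).

(−18, −18) and (18, 6)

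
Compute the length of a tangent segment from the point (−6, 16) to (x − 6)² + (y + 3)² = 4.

The centre is (6, −3) and r = 2. The square of the distance from P to the centre is 144 + 361 = 505.
Power of the point: PT² = |PO|² − r² = 501, so PT = √501.

√501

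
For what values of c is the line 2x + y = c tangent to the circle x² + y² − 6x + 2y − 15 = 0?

c = 5 ± 5√5

For a tangent, require d(centre, line) = r = 5.
|2·3 + 1·(−1) − c| / √5 = 5
|c − (5)| = 5√5.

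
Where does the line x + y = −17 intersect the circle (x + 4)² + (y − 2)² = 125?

(−14, −3) and (−9, −8)

From the line, y = −x − 17. Substituting:
2x² + 46x + 252 = 0  ⟹  x² + 23x + 126 = 0
x = −9 or x = −14, giving (−9, −8) and (−14, −3).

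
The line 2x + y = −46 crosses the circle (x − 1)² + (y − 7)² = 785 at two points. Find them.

From the line, y = −2x − 46. Substituting:
5x² + 210x + 2025 = 0  ⟹  x² + 42x + 405 = 0
x = −15 or x = −27, giving (−15, −16) and (−27, 8).

(−27, 8) and (−15, −16)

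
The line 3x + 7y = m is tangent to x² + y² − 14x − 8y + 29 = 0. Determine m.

The line touches the circle iff its distance from (7, 4) is 6:
|3·7 + 7·4 − m| / √58 = 6
|m − (49)| = 6√58.

m = 49 ± 6√58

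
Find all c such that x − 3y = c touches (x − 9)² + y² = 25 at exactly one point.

For a tangent, require d(centre, line) = r = 5.
|1·9 − 3·0 − c| / √10 = 5
|c − (9)| = 5√10.

c = 9 ± 5√10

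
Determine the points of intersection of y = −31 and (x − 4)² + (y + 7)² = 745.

(−9, −31) and (17, −31)

Express y = −31 and substitute into the circle:
x² − 8x − 153 = 0
x = 17 or x = −9, giving (17, −31) and (−9, −31).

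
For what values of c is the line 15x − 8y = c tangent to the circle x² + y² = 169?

c = −221 or c = 221

Tangency holds when the distance from the centre (0, 0) to the line equals the radius 13:
|15·0 − 8·0 − c| / √289 = 13
|c| = 13·17, so c = 221 or c = −221.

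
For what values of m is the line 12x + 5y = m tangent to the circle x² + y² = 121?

m = −143 or m = 143

Tangency holds when the distance from the centre (0, 0) to the line equals the radius 11:
|12·0 + 5·0 − m| / √169 = 11
|m| = 11·13, so m = 143 or m = −143.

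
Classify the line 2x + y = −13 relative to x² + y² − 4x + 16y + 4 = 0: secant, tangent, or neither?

Substituting the line into the circle gives 5x² + 16x − 35 = 0.
Discriminant = (16)² − 4·5·(−35) = 956 > 0.
Two real roots: the line is a secant.

secant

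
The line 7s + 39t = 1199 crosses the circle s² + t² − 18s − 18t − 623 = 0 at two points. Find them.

From the line, t = (1199 − 7s)/39. Substituting:
1570s² − 39250s − 351680 = 0  ⟹  s² − 25s − 224 = 0
s = 32 or s = −7, giving (32, 25) and (−7, 32).

(−7, 32) and (32, 25)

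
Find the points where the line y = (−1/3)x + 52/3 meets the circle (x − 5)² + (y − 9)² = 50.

From the line, y = (52 − x)/3. Substituting:
10x² − 140x + 400 = 0  ⟹  x² − 14x + 40 = 0
x = 10 or x = 4, giving (10, 14) and (4, 16).

(4, 16) and (10, 14)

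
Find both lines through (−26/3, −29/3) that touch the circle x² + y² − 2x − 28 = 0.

Let a tangent through (−26/3, −29/3) have slope m. Its distance from (1, 0) must equal √29:
[m·(29/3) − (29/3)]² = 29(m² + 1)
10m² − 29m + 10 = 0, so m = 2/5 or m = 5/2.
With m = 2/5: 2x − 5y = 31. With m = 5/2: 5x − 2y = −24.

2x − 5y = 31 and 5x − 2y = −24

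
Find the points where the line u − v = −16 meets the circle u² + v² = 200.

(−14, 2) and (−2, 14)

From the line, v = u + 16. Substituting:
2u² + 32u + 56 = 0  ⟹  u² + 16u + 28 = 0
u = −2 or u = −14, giving (−2, 14) and (−14, 2).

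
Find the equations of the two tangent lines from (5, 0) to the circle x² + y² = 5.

A line y − (0) = m(x − (5)) is tangent when its distance from (0, 0) is √5:
(−5m − (0))² = 5(m² + 1)
4m² − 1 = 0, so m = 1/2 or m = −1/2.
Through (5, 0) these give x − 2y = 5 and x + 2y = 5.

x − 2y = 5 and x + 2y = 5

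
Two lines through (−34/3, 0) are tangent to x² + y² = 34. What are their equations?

A line y − (0) = m(x − (−34/3)) is tangent when its distance from (0, 0) is √34:
[m·(34/3) − (0)]² = 34(m² + 1)
25m² − 9 = 0, so m = 3/5 or m = −3/5.
With m = 3/5: 3x − 5y = −34. With m = −3/5: 3x + 5y = −34.

3x − 5y = −34 and 3x + 5y = −34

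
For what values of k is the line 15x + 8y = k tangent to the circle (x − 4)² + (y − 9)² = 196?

For a tangent, require d(centre, line) = r = 14.
|15·4 + 8·9 − k| / √289 = 14
|k − (132)| = 14·17, so k = 370 or k = −106.

k = −106 or k = 370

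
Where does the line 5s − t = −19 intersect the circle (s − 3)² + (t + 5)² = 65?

From the line, t = 5s + 19. Substituting:
26s² + 234s + 520 = 0  ⟹  s² + 9s + 20 = 0
s = −4 or s = −5, giving (−4, −1) and (−5, −6).

(−5, −6) and (−4, −1)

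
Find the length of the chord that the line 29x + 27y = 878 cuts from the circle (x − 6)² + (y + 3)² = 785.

√1570

Express y = (878 − 29x)/27 and substitute into the circle:
1570x² − 64370x + 373660 = 0  ⟹  x² − 41x + 238 = 0
x = 34 or x = 7, giving (34, −4) and (7, 25).
Chord length = distance between (34, −4) and (7, 25) = √1570 = √1570.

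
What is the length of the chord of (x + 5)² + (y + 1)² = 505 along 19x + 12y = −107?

Centre (−5, −1), r² = 505. Perpendicular distance d from centre to line = |0| / √505 = 0/√505.
Half the chord is √(r² − d²) = √(505), so the full chord is 2√505.

2√505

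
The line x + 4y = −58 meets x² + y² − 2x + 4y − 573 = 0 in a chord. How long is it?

Centre (1, −2), r² = 578. Perpendicular distance d from centre to line = |51| / √17 = 51/√17.
Half the chord is √(r² − d²) = √(425), so the full chord is 10√17.

10√17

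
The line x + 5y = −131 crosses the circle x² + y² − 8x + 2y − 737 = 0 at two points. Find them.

From the line, y = (−131 − x)/5. Substituting:
26x² + 52x − 2574 = 0  ⟹  x² + 2x − 99 = 0
x = 9 or x = −11, giving (9, −28) and (−11, −24).

(−11, −24) and (9, −28)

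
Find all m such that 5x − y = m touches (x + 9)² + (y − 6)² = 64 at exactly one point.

For a tangent, require d(centre, line) = r = 8.
|5·(−9) − 1·6 − m| / √26 = 8
|m − (−51)| = 8√26.

m = −51 ± 8√26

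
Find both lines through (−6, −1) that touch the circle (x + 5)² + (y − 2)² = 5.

A line y − (−1) = m(x − (−6)) is tangent when its distance from (−5, 2) is √5:
[m·(1) − (3)]² = 5(m² + 1)
2m² + 3m − 2 = 0, so m = 1/2 or m = −2.
Through (−6, −1) these give x − 2y = −4 and 2x + y = −13.

x − 2y = −4 and 2x + y = −13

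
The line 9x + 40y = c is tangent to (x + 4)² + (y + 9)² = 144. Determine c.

For a tangent, require d(centre, line) = r = 12.
|9·(−4) + 40·(−9) − c| / √1681 = 12
|c − (−396)| = 12·41, so c = 96 or c = −888.

c = −888 or c = 96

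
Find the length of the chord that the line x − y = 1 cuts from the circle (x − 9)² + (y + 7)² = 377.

The distance from (9, −7) to the line is 15/√2, and r² = 377.
Half the chord is √(r² − d²) = √(529/2), so the full chord is 23√2.

23√2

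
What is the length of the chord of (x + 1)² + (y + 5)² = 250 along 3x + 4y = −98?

10

From the line, y = (−98 − 3x)/4. Substituting:
25x² + 500x + 2100 = 0  ⟹  x² + 20x + 84 = 0
x = −6 or x = −14, giving (−6, −20) and (−14, −14).
Chord length = distance between (−6, −20) and (−14, −14) = √100 = 10.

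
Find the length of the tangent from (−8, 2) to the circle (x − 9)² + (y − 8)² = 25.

10√3

With centre O = (9, 8), |OP|² = 325 and r² = 25.
The tangent meets the radius at right angles, so tangent² = |PO|² − r² = 325 − 25 = 300.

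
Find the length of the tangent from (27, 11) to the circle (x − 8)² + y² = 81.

The centre is (8, 0) and r = 9. The square of the distance from P to the centre is 361 + 121 = 482.
By the tangent–radius right angle, tangent length = √(|PO|² − r²) = √401.

√401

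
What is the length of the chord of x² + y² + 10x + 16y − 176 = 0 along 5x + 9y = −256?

√106

Centre (−5, −8), r² = 265. Perpendicular distance d from centre to line = |159| / √106 = 159/√106.
Chord = 2√(r² − d²) = 2·√(53/2) = √106.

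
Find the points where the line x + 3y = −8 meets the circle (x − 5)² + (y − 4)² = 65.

(1, −3) and (4, −4)

From the line, y = (−8 − x)/3. Substituting:
10x² − 50x + 40 = 0  ⟹  x² − 5x + 4 = 0
x = 4 or x = 1, giving (4, −4) and (1, −3).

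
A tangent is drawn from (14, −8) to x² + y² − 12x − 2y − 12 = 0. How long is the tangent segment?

4√6

With centre O = (6, 1), |OP|² = 145 and r² = 49.
Power of the point: PT² = |PO|² − r² = 96, so PT = 4√6.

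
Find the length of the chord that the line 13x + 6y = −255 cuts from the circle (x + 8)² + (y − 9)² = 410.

2√205

From the line, y = (−255 − 13x)/6. Substituting:
205x² + 8610x + 83025 = 0  ⟹  x² + 42x + 405 = 0
x = −15 or x = −27, giving (−15, −10) and (−27, 16).
Chord length = distance between (−15, −10) and (−27, 16) = √820 = 2√205.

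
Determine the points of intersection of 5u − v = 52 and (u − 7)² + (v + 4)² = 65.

Substitute v = 5u − 52:
26u² − 494u + 2288 = 0  ⟹  u² − 19u + 88 = 0
u = 11 or u = 8, giving (11, 3) and (8, −12).

(8, −12) and (11, 3)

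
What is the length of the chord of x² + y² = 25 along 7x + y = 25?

5√2

Express y = −7x + 25 and substitute into the circle:
50x² − 350x + 600 = 0  ⟹  x² − 7x + 12 = 0
x = 4 or x = 3, giving (4, −3) and (3, 4).
|(4, −3) − (3, 4)| = √((1)² + (−7)²) = 5√2.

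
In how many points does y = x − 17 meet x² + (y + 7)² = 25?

Substituting the line into the circle gives 2x² − 20x + 75 = 0.
Δ = 400 − 600 = −200.
No real roots: the line does not meet the circle.

0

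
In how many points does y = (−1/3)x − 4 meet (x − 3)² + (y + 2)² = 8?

Centre (3, −2), r² = 8. Distance² from centre to line = (9)²/10 = 81/10.
Since d² > r², the line lies outside the circle.

0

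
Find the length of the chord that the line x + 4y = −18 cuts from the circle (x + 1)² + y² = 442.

Express y = (−18 − x)/4 and substitute into the circle:
17x² + 68x − 6732 = 0  ⟹  x² + 4x − 396 = 0
x = 18 or x = −22, giving (18, −9) and (−22, 1).
|(18, −9) − (−22, 1)| = √((40)² + (−10)²) = 10√17.

10√17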